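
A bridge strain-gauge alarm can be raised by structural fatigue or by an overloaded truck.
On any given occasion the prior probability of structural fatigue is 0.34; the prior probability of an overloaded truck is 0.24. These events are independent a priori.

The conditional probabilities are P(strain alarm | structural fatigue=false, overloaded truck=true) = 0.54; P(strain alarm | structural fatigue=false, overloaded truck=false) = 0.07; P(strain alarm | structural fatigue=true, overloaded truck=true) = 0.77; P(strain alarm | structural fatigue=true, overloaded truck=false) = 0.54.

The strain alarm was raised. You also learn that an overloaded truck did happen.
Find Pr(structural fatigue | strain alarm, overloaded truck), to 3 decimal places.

Pr(structural fatigue | strain alarm, overloaded truck) ≈ 0.423

For the numerator, keep only structural fatigue=true terms: 0.77*0.34 = 0.261800
The normalizing constant is 0.54*0.66 + 0.77*0.34 = 0.618200
P(structural fatigue | strain alarm, overloaded truck) = 0.261800/0.618200 ≈ 0.423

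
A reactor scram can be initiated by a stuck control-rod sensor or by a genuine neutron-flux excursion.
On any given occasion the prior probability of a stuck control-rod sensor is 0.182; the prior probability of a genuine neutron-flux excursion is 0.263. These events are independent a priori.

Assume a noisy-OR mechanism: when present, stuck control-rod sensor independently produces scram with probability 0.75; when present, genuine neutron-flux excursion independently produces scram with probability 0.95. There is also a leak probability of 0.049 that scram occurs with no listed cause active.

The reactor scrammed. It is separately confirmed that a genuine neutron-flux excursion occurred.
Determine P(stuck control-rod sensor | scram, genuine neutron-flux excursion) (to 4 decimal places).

Under noisy-OR, P(scram | causes) = 1 − (1−0.049)·∏(1−qᵢ) over the active causes.
P(scram | genuine neutron-flux excursion) = 0.95245*0.818 + 0.988112*0.182 = 0.779104 + 0.179836 = 0.958940
The stuck control-rod sensor-present share is 0.988112*0.182 = 0.179836.
So P(stuck control-rod sensor | scram, genuine neutron-flux excursion) = 0.179836/0.958940 ≈ 0.1875.

P(stuck control-rod sensor | scram, genuine neutron-flux excursion) ≈ 0.1875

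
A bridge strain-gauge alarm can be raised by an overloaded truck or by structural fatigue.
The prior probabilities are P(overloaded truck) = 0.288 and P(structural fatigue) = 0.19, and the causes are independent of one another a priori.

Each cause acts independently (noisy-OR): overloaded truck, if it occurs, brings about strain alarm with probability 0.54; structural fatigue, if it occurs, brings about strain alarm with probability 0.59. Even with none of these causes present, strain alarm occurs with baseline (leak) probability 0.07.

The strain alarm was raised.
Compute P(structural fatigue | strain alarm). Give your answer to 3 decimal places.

P(structural fatigue | strain alarm) ≈ 0.426

Under noisy-OR, P(strain alarm | causes) = 1 − (1−0.07)·∏(1−qᵢ) over the active causes.
P(strain alarm) = 0.07×0.712×0.81 + 0.6187×0.712×0.19 + 0.5722×0.288×0.81 + 0.824602×0.288×0.19 = 0.040370 + 0.083698 + 0.133483 + 0.045122 = 0.302673
Of this, 0.128820 comes from 0.083698 + 0.045122 (the structural fatigue=true cases).
So P(structural fatigue | strain alarm) = 0.128820/0.302673 ≈ 0.426.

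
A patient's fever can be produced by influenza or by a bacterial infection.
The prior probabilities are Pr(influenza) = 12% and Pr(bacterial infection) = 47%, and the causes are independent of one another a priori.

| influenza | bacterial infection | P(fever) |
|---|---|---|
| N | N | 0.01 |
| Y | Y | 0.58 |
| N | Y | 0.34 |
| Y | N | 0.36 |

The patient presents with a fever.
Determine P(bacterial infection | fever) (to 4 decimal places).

P(fever) = 0.01·0.88·0.53 + 0.34·0.88·0.47 + 0.36·0.12·0.53 + 0.58·0.12·0.47 = 0.004664 + 0.140624 + 0.022896 + 0.032712 = 0.200896
The bacterial infection-present share is 0.140624 + 0.032712 = 0.173336.
P(bacterial infection | fever) = 0.173336 / 0.200896 ≈ 0.8628

P(bacterial infection | fever) ≈ 0.8628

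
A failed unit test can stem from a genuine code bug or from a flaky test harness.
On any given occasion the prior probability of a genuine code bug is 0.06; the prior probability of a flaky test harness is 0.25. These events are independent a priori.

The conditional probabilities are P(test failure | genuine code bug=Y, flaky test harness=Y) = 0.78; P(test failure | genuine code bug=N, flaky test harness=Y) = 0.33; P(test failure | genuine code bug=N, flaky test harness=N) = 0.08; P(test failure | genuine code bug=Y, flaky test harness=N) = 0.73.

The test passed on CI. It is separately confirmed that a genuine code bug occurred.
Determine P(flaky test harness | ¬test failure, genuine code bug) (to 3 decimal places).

P(¬test failure | genuine code bug) = 0.27×0.75 + 0.22×0.25 = 0.202500 + 0.055000 = 0.257500
Of this, 0.055000 comes from 0.22×0.25 (the flaky test harness=true cases).
P(flaky test harness | ¬test failure, genuine code bug) = 0.055000 / 0.257500 ≈ 0.214

P(flaky test harness | ¬test failure, genuine code bug) ≈ 0.214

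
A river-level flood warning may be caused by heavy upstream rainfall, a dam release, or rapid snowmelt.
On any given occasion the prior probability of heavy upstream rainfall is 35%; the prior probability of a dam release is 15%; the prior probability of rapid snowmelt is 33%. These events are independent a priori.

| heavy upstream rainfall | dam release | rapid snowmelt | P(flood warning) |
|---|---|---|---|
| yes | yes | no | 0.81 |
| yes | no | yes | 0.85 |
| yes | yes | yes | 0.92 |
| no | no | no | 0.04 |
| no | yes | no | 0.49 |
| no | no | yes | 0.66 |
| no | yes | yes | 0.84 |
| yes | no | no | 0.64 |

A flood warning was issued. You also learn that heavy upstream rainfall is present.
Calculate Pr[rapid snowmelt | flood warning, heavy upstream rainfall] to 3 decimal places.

Pr[rapid snowmelt | flood warning, heavy upstream rainfall] ≈ 0.389

Enumerate the 4 (dam release, rapid snowmelt) configurations and weight by the priors:
  P(flood warning | heavy upstream rainfall) = 0.64*0.85*0.67 + 0.85*0.85*0.33 + 0.81*0.15*0.67 + 0.92*0.15*0.33
        = 0.364480 + 0.238425 + 0.081405 + 0.045540 = 0.729850
Configurations with rapid snowmelt contribute 0.283965, so
  P(rapid snowmelt | flood warning, heavy upstream rainfall) = 0.283965 / 0.729850 ≈ 0.389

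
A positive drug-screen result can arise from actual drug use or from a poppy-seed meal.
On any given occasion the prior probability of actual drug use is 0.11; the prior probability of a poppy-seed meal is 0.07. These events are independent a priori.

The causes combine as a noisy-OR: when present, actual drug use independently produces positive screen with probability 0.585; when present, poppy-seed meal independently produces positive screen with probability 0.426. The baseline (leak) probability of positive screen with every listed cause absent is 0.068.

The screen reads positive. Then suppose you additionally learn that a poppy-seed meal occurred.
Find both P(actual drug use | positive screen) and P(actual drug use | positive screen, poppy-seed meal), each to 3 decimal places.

P(actual drug use | positive screen) ≈ 0.446; P(actual drug use | positive screen, poppy-seed meal) ≈ 0.171

Under noisy-OR, P(positive screen | causes) = 1 − (1−0.068)·∏(1−qᵢ) over the active causes.
Numerator (weight on configurations with actual drug use): 0.062732 + 0.005991 = 0.068723
Denominator P(positive screen): 0.068·0.89·0.93 + 0.465032·0.89·0.07 + 0.61322·0.11·0.93 + 0.777988·0.11·0.07 = 0.153978
Posterior = 0.068723 / 0.153978 ≈ 0.446

Now condition on the additional information:
Numerator (weight on configurations with actual drug use): 0.777988*0.11 = 0.085579
Normalizer over all consistent configurations: 0.465032*0.89 + 0.777988*0.11 = 0.499457
Posterior = 0.085579 / 0.499457 ≈ 0.171
This is intercausal reasoning (explaining away): once poppy-seed meal accounts for the positive screen, actual drug use becomes less likely.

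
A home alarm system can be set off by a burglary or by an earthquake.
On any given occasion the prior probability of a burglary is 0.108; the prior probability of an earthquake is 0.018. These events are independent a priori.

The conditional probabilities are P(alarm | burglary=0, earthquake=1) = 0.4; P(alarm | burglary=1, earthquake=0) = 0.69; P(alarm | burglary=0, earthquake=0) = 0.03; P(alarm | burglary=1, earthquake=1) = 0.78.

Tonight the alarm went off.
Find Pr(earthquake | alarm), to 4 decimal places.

P(alarm) = 0.03*0.892*0.982 + 0.4*0.892*0.018 + 0.69*0.108*0.982 + 0.78*0.108*0.018 = 0.026278 + 0.006422 + 0.073179 + 0.001516 = 0.107395
The earthquake-present share is 0.006422 + 0.001516 = 0.007938.
Hence the posterior is 0.007938/0.107395 ≈ 0.0739.

Pr(earthquake | alarm) ≈ 0.0739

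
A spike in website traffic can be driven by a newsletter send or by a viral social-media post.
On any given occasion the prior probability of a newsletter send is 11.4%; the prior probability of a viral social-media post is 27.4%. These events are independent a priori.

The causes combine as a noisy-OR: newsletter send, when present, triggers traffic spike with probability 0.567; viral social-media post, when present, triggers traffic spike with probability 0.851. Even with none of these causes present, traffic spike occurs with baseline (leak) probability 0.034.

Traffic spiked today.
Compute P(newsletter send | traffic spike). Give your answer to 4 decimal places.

Under noisy-OR, P(traffic spike | causes) = 1 − (1−0.034)·∏(1−qᵢ) over the active causes.
By total probability over the 4 (newsletter send, viral social-media post) configurations:
  P(traffic spike) = 0.034×0.886×0.726 + 0.856066×0.886×0.274 + 0.581722×0.114×0.726 + 0.937677×0.114×0.274
        = 0.021870 + 0.207822 + 0.048146 + 0.029289 = 0.307127
Keeping only the newsletter send-present terms gives 0.077435, so
  P(newsletter send | traffic spike) = 0.077435 / 0.307127 ≈ 0.2521

P(newsletter send | traffic spike) ≈ 0.2521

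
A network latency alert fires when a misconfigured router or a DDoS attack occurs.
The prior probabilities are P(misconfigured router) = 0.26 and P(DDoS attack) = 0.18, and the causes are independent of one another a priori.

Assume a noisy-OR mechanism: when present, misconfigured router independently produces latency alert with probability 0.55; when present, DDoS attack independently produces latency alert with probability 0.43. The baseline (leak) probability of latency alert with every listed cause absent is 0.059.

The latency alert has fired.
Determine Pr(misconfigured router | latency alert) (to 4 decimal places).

Pr(misconfigured router | latency alert) ≈ 0.6189

Under noisy-OR, P(latency alert | causes) = 1 − (1−0.059)·∏(1−qᵢ) over the active causes.
For the numerator, keep only misconfigured router=true terms: 0.122920 + 0.035504 = 0.158424
The normalizing constant is 0.059·0.74·0.82 + 0.46363·0.74·0.18 + 0.57655·0.26·0.82 + 0.758633·0.26·0.18 = 0.255981
P(misconfigured router | latency alert) = 0.158424/0.255981 ≈ 0.6189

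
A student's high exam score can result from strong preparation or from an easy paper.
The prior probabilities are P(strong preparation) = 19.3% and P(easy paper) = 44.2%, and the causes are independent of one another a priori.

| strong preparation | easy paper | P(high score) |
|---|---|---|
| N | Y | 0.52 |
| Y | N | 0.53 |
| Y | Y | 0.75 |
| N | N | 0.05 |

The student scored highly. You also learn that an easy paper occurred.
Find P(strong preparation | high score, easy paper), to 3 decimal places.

P(strong preparation | high score, easy paper) ≈ 0.256

P(high score | easy paper) = 0.52·0.807 + 0.75·0.193 = 0.419640 + 0.144750 = 0.564390
The strong preparation-present share is 0.75·0.193 = 0.144750.
P(strong preparation | high score, easy paper) = 0.144750 / 0.564390 ≈ 0.256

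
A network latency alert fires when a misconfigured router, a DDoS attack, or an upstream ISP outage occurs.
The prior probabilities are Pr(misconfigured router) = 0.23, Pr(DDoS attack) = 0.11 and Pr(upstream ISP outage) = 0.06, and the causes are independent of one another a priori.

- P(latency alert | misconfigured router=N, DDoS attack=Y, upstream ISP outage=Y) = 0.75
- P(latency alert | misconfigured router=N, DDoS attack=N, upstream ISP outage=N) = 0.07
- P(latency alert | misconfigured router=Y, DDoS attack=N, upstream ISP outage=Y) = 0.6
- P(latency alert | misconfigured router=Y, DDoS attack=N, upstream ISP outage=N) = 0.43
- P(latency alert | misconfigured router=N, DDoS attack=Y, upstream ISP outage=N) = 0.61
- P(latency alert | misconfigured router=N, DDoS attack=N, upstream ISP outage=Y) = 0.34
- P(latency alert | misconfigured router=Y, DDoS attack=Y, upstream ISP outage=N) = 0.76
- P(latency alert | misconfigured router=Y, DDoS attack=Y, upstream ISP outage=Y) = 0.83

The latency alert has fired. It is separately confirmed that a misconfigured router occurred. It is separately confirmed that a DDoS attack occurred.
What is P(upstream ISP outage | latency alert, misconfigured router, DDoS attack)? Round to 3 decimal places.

P(upstream ISP outage | latency alert, misconfigured router, DDoS attack) ≈ 0.065

By total probability over both values of upstream ISP outage:
  P(latency alert | misconfigured router, DDoS attack) = 0.76*0.94 + 0.83*0.06
        = 0.714400 + 0.049800 = 0.764200
The terms with upstream ISP outage present sum to 0.049800, so
  P(upstream ISP outage | latency alert, misconfigured router, DDoS attack) = 0.049800 / 0.764200 ≈ 0.065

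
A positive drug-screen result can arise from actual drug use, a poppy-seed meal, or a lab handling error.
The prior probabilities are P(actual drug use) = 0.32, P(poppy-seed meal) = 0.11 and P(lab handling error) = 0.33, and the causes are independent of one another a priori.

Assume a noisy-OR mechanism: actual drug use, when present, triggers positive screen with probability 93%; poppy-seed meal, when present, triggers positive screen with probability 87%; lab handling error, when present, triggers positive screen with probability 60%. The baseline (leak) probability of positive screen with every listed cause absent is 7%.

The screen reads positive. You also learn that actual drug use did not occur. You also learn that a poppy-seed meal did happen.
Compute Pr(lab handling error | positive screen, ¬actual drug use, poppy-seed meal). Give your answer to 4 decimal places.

Under noisy-OR, P(positive screen | causes) = 1 − (1−0.07)·∏(1−qᵢ) over the active causes.
Sum P(positive screen|·) weighted by the priors over both values of lab handling error:
  P(positive screen | ¬actual drug use, poppy-seed meal) = 0.8791*0.67 + 0.95164*0.33
        = 0.588997 + 0.314041 = 0.903038
Configurations with lab handling error contribute 0.314041, so
  P(lab handling error | positive screen, ¬actual drug use, poppy-seed meal) = 0.314041 / 0.903038 ≈ 0.3478

Pr(lab handling error | positive screen, ¬actual drug use, poppy-seed meal) ≈ 0.3478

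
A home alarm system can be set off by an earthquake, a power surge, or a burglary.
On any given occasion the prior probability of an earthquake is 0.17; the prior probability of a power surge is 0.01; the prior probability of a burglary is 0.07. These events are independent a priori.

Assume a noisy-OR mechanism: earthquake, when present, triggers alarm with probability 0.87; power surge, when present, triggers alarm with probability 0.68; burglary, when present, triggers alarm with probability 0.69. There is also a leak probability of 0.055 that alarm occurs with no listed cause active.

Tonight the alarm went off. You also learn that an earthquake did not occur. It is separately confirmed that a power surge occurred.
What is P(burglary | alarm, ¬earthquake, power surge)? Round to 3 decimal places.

P(burglary | alarm, ¬earthquake, power surge) ≈ 0.089

Under noisy-OR, P(alarm | causes) = 1 − (1−0.055)·∏(1−qᵢ) over the active causes.
Enumerate both values of burglary and weight by the priors:
  P(alarm | ¬earthquake, power surge) = 0.6976*0.93 + 0.906256*0.07
        = 0.648768 + 0.063438 = 0.712206
Configurations with burglary contribute 0.063438, so
  P(burglary | alarm, ¬earthquake, power surge) = 0.063438 / 0.712206 ≈ 0.089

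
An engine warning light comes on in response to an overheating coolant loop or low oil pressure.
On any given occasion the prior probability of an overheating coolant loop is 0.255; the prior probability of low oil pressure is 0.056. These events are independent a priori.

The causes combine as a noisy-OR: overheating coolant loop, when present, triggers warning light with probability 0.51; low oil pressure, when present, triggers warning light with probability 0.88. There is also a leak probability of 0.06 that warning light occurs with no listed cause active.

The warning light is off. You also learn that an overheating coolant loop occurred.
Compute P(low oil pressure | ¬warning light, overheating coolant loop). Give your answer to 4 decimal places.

Under noisy-OR, P(warning light | causes) = 1 − (1−0.06)·∏(1−qᵢ) over the active causes.
P(¬warning light | overheating coolant loop) = 0.4606×0.944 + 0.055272×0.056 = 0.434806 + 0.003095 = 0.437901
Restricting to configurations with low oil pressure present: 0.055272×0.056 = 0.003095.
So P(low oil pressure | ¬warning light, overheating coolant loop) = 0.003095/0.437901 ≈ 0.0071.

P(low oil pressure | ¬warning light, overheating coolant loop) ≈ 0.0071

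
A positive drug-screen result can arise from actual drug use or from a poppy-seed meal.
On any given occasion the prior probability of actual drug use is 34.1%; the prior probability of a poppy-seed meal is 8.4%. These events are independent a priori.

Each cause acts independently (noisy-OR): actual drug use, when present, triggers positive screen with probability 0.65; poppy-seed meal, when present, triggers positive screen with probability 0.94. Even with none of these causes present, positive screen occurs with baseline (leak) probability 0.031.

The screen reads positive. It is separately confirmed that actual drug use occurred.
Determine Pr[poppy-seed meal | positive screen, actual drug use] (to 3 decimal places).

Pr[poppy-seed meal | positive screen, actual drug use] ≈ 0.120

Under noisy-OR, P(positive screen | causes) = 1 − (1−0.031)·∏(1−qᵢ) over the active causes.
P(positive screen | actual drug use) = 0.66085*0.916 + 0.979651*0.084 = 0.605339 + 0.082291 = 0.687630
Of this, 0.082291 comes from 0.979651*0.084 (the poppy-seed meal=true cases).
So P(poppy-seed meal | positive screen, actual drug use) = 0.082291/0.687630 ≈ 0.120.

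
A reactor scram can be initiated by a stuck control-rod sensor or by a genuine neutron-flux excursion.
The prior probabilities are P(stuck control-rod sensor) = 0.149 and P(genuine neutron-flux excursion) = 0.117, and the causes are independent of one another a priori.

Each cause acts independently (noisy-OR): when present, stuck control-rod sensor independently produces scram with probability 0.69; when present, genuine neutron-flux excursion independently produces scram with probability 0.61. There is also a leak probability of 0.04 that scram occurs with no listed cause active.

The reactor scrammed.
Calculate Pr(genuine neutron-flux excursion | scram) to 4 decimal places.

Under noisy-OR, P(scram | causes) = 1 − (1−0.04)·∏(1−qᵢ) over the active causes.
P(scram) = 0.04×0.851×0.883 + 0.6256×0.851×0.117 + 0.7024×0.149×0.883 + 0.883936×0.149×0.117 = 0.030057 + 0.062289 + 0.092413 + 0.015410 = 0.200169
The genuine neutron-flux excursion-present share is 0.062289 + 0.015410 = 0.077699.
Hence the posterior is 0.077699/0.200169 ≈ 0.3882.

Pr(genuine neutron-flux excursion | scram) ≈ 0.3882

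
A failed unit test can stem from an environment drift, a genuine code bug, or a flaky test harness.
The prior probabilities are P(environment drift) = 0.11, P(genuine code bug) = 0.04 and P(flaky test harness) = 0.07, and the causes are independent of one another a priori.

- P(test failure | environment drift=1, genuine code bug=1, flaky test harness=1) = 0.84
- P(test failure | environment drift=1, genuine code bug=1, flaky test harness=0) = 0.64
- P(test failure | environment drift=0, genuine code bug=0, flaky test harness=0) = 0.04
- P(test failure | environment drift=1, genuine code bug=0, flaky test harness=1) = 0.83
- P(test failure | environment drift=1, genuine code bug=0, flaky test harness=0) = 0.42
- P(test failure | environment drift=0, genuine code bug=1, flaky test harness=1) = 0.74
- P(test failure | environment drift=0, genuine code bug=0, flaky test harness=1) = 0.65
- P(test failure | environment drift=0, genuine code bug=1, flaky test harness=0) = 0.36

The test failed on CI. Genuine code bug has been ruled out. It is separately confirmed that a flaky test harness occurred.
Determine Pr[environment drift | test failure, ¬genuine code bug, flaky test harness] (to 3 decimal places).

Pr[environment drift | test failure, ¬genuine code bug, flaky test harness] ≈ 0.136

P(test failure | ¬genuine code bug, flaky test harness) = 0.65*0.89 + 0.83*0.11 = 0.578500 + 0.091300 = 0.669800
The environment drift-present share is 0.83*0.11 = 0.091300.
Hence the posterior is 0.091300/0.669800 ≈ 0.136.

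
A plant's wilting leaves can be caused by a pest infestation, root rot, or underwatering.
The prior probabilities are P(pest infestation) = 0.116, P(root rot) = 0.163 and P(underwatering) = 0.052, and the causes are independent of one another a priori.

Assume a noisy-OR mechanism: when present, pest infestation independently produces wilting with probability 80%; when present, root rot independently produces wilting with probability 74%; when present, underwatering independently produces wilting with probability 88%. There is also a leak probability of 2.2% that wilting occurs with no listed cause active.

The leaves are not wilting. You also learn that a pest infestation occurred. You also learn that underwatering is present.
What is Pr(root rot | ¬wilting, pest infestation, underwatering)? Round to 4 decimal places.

Pr(root rot | ¬wilting, pest infestation, underwatering) ≈ 0.0482

Under noisy-OR, P(wilting | causes) = 1 − (1−0.022)·∏(1−qᵢ) over the active causes.
P(¬wilting | pest infestation, underwatering) = 0.023472*0.837 + 0.006103*0.163 = 0.019646 + 0.000995 = 0.020641
Of this, 0.000995 comes from 0.006103*0.163 (the root rot=true cases).
Hence the posterior is 0.000995/0.020641 ≈ 0.0482.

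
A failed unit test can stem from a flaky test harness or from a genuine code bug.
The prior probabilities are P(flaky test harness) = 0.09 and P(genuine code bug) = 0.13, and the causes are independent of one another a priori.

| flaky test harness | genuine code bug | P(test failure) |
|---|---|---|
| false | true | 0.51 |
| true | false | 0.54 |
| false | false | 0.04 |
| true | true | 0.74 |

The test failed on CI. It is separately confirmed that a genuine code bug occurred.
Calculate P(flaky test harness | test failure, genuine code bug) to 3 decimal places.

Weight on flaky test harness=true, given the evidence: 0.74*0.09 = 0.066600
Denominator P(test failure | genuine code bug): 0.51*0.91 + 0.74*0.09 = 0.530700
P(flaky test harness | test failure, genuine code bug) = 0.066600/0.530700 ≈ 0.125

P(flaky test harness | test failure, genuine code bug) ≈ 0.125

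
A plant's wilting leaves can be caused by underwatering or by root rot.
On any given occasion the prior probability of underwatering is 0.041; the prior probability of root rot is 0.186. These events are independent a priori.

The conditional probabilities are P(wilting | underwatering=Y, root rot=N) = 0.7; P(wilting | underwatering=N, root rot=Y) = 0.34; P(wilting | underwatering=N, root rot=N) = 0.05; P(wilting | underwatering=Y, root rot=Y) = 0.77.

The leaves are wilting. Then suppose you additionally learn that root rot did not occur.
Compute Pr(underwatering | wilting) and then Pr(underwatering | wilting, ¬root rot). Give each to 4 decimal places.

P(wilting) = 0.05*0.959*0.814 + 0.34*0.959*0.186 + 0.7*0.041*0.814 + 0.77*0.041*0.186 = 0.039031 + 0.060647 + 0.023362 + 0.005872 = 0.128912
Of this, 0.029234 comes from 0.023362 + 0.005872 (the underwatering=true cases).
So P(underwatering | wilting) = 0.029234/0.128912 ≈ 0.2268.

With the extra evidence:
P(wilting | ¬root rot) = 0.05*0.959 + 0.7*0.041 = 0.047950 + 0.028700 = 0.076650
Of this, 0.028700 comes from 0.7*0.041 (the underwatering=true cases).
So P(underwatering | wilting, ¬root rot) = 0.028700/0.076650 ≈ 0.3744.
With root rot excluded, underwatering must carry more of the explanatory weight for the wilting.

Pr(underwatering | wilting) ≈ 0.2268; Pr(underwatering | wilting, ¬root rot) ≈ 0.3744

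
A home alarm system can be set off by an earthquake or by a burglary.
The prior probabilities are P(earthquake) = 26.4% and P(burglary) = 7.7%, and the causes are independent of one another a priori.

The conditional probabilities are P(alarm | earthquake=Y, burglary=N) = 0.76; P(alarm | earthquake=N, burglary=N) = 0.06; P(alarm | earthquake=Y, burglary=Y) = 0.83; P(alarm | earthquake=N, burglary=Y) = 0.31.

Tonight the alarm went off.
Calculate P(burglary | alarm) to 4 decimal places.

Numerator (weight on configurations with burglary): 0.017568 + 0.016872 = 0.034440
Normalizer over all consistent configurations: 0.06·0.736·0.923 + 0.31·0.736·0.077 + 0.76·0.264·0.923 + 0.83·0.264·0.077 = 0.260391
P(burglary | alarm) = 0.034440/0.260391 ≈ 0.1323

P(burglary | alarm) ≈ 0.1323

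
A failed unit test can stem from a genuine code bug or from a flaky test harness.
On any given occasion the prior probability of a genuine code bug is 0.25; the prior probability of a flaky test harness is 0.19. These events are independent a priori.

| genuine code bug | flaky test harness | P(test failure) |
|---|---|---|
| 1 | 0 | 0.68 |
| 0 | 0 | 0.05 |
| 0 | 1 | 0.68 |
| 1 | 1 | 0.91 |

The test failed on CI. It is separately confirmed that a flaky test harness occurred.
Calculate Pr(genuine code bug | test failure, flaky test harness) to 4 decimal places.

P(test failure | flaky test harness) = 0.68·0.75 + 0.91·0.25 = 0.510000 + 0.227500 = 0.737500
The genuine code bug-present share is 0.91·0.25 = 0.227500.
Hence the posterior is 0.227500/0.737500 ≈ 0.3085.

Pr(genuine code bug | test failure, flaky test harness) ≈ 0.3085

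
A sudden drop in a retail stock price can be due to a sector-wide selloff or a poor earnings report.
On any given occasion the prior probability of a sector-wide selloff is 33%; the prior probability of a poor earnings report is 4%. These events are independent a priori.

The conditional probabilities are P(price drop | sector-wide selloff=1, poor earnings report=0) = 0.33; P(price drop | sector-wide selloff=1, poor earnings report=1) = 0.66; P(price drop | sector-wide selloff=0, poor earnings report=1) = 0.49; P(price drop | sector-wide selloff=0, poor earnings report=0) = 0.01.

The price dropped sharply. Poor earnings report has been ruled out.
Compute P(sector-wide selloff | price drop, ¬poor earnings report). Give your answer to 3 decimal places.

P(sector-wide selloff | price drop, ¬poor earnings report) ≈ 0.942

Weight on sector-wide selloff=true, given the evidence: 0.33·0.33 = 0.108900
The normalizing constant is 0.01·0.67 + 0.33·0.33 = 0.115600
Posterior = 0.108900 / 0.115600 ≈ 0.942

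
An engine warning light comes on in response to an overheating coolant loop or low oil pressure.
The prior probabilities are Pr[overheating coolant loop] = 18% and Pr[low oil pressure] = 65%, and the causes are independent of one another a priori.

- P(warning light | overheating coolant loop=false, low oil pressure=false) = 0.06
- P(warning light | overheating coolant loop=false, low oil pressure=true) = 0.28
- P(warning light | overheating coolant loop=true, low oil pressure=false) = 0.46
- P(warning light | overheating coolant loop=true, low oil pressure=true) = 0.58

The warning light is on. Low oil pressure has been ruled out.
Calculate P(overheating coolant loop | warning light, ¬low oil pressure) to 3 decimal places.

P(overheating coolant loop | warning light, ¬low oil pressure) ≈ 0.627

P(warning light | ¬low oil pressure) = 0.06·0.82 + 0.46·0.18 = 0.049200 + 0.082800 = 0.132000
The overheating coolant loop-present share is 0.46·0.18 = 0.082800.
So P(overheating coolant loop | warning light, ¬low oil pressure) = 0.082800/0.132000 ≈ 0.627.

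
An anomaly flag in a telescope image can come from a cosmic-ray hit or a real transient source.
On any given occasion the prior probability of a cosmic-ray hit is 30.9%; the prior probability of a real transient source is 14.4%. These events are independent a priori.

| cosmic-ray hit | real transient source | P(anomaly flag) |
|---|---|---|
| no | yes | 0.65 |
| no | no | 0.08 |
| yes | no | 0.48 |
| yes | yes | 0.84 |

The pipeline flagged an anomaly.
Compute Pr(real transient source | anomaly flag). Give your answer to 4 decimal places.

Pr(real transient source | anomaly flag) ≈ 0.3693

Sum P(anomaly flag|·) weighted by the priors over the 4 (cosmic-ray hit, real transient source) configurations:
  P(anomaly flag) = 0.08·0.691·0.856 + 0.65·0.691·0.144 + 0.48·0.309·0.856 + 0.84·0.309·0.144
        = 0.047320 + 0.064678 + 0.126962 + 0.037377 = 0.276337
Configurations with real transient source contribute 0.102055, so
  P(real transient source | anomaly flag) = 0.102055 / 0.276337 ≈ 0.3693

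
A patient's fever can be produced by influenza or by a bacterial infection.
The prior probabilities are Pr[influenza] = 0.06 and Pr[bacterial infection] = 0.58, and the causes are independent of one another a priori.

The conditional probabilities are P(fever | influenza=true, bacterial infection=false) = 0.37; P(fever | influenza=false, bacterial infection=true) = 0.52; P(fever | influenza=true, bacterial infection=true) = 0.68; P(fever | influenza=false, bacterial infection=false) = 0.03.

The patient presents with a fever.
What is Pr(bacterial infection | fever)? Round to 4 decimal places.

Pr(bacterial infection | fever) ≈ 0.9355

P(fever) = 0.03·0.94·0.42 + 0.52·0.94·0.58 + 0.37·0.06·0.42 + 0.68·0.06·0.58 = 0.011844 + 0.283504 + 0.009324 + 0.023664 = 0.328336
The bacterial infection-present share is 0.283504 + 0.023664 = 0.307168.
P(bacterial infection | fever) = 0.307168 / 0.328336 ≈ 0.9355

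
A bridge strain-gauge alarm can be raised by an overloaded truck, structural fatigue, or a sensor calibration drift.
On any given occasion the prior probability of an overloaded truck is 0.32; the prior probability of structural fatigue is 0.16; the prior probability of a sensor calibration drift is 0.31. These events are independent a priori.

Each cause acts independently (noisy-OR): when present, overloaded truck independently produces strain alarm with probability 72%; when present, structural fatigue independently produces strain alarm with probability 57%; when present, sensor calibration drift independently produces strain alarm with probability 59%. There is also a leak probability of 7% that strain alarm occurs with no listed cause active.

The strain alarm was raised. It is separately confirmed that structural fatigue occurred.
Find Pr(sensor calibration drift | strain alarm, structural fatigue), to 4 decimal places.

Pr(sensor calibration drift | strain alarm, structural fatigue) ≈ 0.3619

Under noisy-OR, P(strain alarm | causes) = 1 − (1−0.07)·∏(1−qᵢ) over the active causes.
P(strain alarm | structural fatigue) = 0.6001·0.68·0.69 + 0.836041·0.68·0.31 + 0.888028·0.32·0.69 + 0.954091·0.32·0.31 = 0.281567 + 0.176237 + 0.196077 + 0.094646 = 0.748527
Restricting to configurations with sensor calibration drift present: 0.176237 + 0.094646 = 0.270883.
Hence the posterior is 0.270883/0.748527 ≈ 0.3619.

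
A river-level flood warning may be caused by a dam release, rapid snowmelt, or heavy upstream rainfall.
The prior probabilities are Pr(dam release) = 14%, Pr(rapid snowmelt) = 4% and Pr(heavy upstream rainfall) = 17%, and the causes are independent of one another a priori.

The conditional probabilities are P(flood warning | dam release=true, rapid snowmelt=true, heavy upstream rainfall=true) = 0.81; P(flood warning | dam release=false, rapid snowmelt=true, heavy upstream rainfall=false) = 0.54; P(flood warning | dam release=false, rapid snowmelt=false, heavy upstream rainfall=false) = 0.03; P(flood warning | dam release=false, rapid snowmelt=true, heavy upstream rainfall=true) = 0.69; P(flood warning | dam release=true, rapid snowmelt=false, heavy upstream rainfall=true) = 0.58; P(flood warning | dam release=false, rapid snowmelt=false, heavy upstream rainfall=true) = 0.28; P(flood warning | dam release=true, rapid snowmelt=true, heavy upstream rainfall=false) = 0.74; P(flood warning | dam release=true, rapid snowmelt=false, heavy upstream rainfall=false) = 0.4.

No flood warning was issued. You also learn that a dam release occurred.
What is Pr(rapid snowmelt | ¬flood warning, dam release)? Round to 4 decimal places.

Pr(rapid snowmelt | ¬flood warning, dam release) ≈ 0.0178

Weight on rapid snowmelt=true, given the evidence: 0.008632 + 0.001292 = 0.009924
Denominator P(¬flood warning | dam release): 0.6*0.96*0.83 + 0.42*0.96*0.17 + 0.26*0.04*0.83 + 0.19*0.04*0.17 = 0.556548
Posterior = 0.009924 / 0.556548 ≈ 0.0178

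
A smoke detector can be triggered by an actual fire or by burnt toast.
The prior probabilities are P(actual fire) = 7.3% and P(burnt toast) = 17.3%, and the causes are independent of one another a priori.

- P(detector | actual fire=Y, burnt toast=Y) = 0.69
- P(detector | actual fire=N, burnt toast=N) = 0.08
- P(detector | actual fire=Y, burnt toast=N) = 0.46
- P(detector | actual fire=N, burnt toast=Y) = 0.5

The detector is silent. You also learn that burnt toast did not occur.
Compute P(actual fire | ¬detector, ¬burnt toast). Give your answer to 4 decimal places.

P(actual fire | ¬detector, ¬burnt toast) ≈ 0.0442

P(¬detector | ¬burnt toast) = 0.92·0.927 + 0.54·0.073 = 0.852840 + 0.039420 = 0.892260
Of this, 0.039420 comes from 0.54·0.073 (the actual fire=true cases).
So P(actual fire | ¬detector, ¬burnt toast) = 0.039420/0.892260 ≈ 0.0442.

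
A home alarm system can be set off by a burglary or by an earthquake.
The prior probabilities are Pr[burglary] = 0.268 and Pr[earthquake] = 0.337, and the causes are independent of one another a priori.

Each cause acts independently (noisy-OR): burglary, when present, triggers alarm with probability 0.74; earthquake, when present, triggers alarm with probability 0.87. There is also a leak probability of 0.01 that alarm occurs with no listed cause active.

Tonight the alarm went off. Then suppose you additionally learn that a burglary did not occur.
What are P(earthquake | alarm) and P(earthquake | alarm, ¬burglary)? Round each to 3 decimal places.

P(earthquake | alarm) ≈ 0.688; P(earthquake | alarm, ¬burglary) ≈ 0.978

Under noisy-OR, P(alarm | causes) = 1 − (1−0.01)·∏(1−qᵢ) over the active causes.
P(alarm) = 0.01*0.732*0.663 + 0.8713*0.732*0.337 + 0.7426*0.268*0.663 + 0.966538*0.268*0.337 = 0.004853 + 0.214936 + 0.131948 + 0.087294 = 0.439031
Restricting to configurations with earthquake present: 0.214936 + 0.087294 = 0.302230.
So P(earthquake | alarm) = 0.302230/0.439031 ≈ 0.688.

With the extra evidence:
For the numerator, keep only earthquake=true terms: 0.8713·0.337 = 0.293628
Denominator P(alarm | ¬burglary): 0.01·0.663 + 0.8713·0.337 = 0.300258
Posterior = 0.293628 / 0.300258 ≈ 0.978
With burglary excluded, earthquake must carry more of the explanatory weight for the alarm.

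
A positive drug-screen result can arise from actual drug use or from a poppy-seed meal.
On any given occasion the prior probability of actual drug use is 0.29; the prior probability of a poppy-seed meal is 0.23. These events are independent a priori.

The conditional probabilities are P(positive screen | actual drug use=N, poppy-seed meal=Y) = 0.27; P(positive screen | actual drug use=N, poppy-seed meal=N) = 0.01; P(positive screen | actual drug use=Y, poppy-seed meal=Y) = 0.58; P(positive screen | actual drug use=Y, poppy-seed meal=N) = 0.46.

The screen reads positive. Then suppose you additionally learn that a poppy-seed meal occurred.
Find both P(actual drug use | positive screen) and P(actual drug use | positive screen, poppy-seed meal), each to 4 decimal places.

P(actual drug use | positive screen) ≈ 0.7405; P(actual drug use | positive screen, poppy-seed meal) ≈ 0.4674

By total probability over the 4 (actual drug use, poppy-seed meal) configurations:
  P(positive screen) = 0.01·0.71·0.77 + 0.27·0.71·0.23 + 0.46·0.29·0.77 + 0.58·0.29·0.23
        = 0.005467 + 0.044091 + 0.102718 + 0.038686 = 0.190962
Keeping only the actual drug use-present terms gives 0.141404, so
  P(actual drug use | positive screen) = 0.141404 / 0.190962 ≈ 0.7405

With the extra evidence:
By total probability over both values of actual drug use:
  P(positive screen | poppy-seed meal) = 0.27×0.71 + 0.58×0.29
        = 0.191700 + 0.168200 = 0.359900
Configurations with actual drug use contribute 0.168200, so
  P(actual drug use | positive screen, poppy-seed meal) = 0.168200 / 0.359900 ≈ 0.4674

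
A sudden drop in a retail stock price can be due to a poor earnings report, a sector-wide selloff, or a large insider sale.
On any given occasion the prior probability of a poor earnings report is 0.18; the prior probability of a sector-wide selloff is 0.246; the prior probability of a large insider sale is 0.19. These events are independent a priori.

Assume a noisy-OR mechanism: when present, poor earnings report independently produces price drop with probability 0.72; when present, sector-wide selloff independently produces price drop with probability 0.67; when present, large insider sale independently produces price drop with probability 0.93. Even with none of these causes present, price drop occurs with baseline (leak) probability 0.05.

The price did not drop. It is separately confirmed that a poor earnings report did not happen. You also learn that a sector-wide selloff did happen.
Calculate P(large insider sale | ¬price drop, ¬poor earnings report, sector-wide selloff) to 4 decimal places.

Under noisy-OR, P(price drop | causes) = 1 − (1−0.05)·∏(1−qᵢ) over the active causes.
Weight on large insider sale=true, given the evidence: 0.021945×0.19 = 0.004170
The normalizing constant is 0.3135×0.81 + 0.021945×0.19 = 0.258105
P(large insider sale | ¬price drop, ¬poor earnings report, sector-wide selloff) = 0.004170/0.258105 ≈ 0.0162

P(large insider sale | ¬price drop, ¬poor earnings report, sector-wide selloff) ≈ 0.0162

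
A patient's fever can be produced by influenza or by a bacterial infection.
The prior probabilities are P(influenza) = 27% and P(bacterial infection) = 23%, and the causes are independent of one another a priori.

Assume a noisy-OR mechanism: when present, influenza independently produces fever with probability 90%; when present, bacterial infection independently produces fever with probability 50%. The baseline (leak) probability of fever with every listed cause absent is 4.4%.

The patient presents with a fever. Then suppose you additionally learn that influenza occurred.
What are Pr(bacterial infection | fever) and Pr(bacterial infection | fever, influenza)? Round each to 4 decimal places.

Pr(bacterial infection | fever) ≈ 0.4082; Pr(bacterial infection | fever, influenza) ≈ 0.2392

Under noisy-OR, P(fever | causes) = 1 − (1−0.044)·∏(1−qᵢ) over the active causes.
Numerator (weight on configurations with bacterial infection): 0.087644 + 0.059132 = 0.146776
Denominator P(fever): 0.044·0.73·0.77 + 0.522·0.73·0.23 + 0.9044·0.27·0.77 + 0.9522·0.27·0.23 = 0.359533
P(bacterial infection | fever) = 0.146776/0.359533 ≈ 0.4082

Now also conditioning on influenza=true:
Numerator (weight on configurations with bacterial infection): 0.9522×0.23 = 0.219006
Normalizer over all consistent configurations: 0.9044×0.77 + 0.9522×0.23 = 0.915394
P(bacterial infection | fever, influenza) = 0.219006/0.915394 ≈ 0.2392
— influenza explains away the evidence for bacterial infection.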